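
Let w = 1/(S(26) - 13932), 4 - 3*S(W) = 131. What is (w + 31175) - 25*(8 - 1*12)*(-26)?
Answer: 1197949722/41923 ≈ 28575.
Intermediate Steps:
S(W) = -127/3 (S(W) = 4/3 - ⅓*131 = 4/3 - 131/3 = -127/3)
w = -3/41923 (w = 1/(-127/3 - 13932) = 1/(-41923/3) = -3/41923 ≈ -7.1560e-5)
(w + 31175) - 25*(8 - 1*12)*(-26) = (-3/41923 + 31175) - 25*(8 - 1*12)*(-26) = 1306949522/41923 - 25*(8 - 12)*(-26) = 1306949522/41923 - 25*(-4)*(-26) = 1306949522/41923 + 100*(-26) = 1306949522/41923 - 2600 = 1197949722/41923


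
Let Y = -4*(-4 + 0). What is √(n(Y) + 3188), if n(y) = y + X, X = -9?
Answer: 3*√355 ≈ 56.524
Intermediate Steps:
Y = 16 (Y = -4*(-4) = 16)
n(y) = -9 + y (n(y) = y - 9 = -9 + y)
√(n(Y) + 3188) = √((-9 + 16) + 3188) = √(7 + 3188) = √3195 = 3*√355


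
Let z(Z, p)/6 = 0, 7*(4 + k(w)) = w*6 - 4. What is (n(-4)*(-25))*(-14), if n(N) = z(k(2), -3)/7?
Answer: 0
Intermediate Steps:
k(w) = -32/7 + 6*w/7 (k(w) = -4 + (w*6 - 4)/7 = -4 + (6*w - 4)/7 = -4 + (-4 + 6*w)/7 = -4 + (-4/7 + 6*w/7) = -32/7 + 6*w/7)
z(Z, p) = 0 (z(Z, p) = 6*0 = 0)
n(N) = 0 (n(N) = 0/7 = 0*(⅐) = 0)
(n(-4)*(-25))*(-14) = (0*(-25))*(-14) = 0*(-14) = 0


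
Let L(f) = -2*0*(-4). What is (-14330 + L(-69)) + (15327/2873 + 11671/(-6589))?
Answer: -1896519330/132379 ≈ -14326.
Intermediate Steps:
L(f) = 0 (L(f) = 0*(-4) = 0)
(-14330 + L(-69)) + (15327/2873 + 11671/(-6589)) = (-14330 + 0) + (15327/2873 + 11671/(-6589)) = -14330 + (15327*(1/2873) + 11671*(-1/6589)) = -14330 + (1179/221 - 1061/599) = -14330 + 471740/132379 = -1896519330/132379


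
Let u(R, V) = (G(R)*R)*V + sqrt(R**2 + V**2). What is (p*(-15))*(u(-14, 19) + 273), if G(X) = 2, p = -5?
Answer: -19425 + 75*sqrt(557) ≈ -17655.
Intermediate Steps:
u(R, V) = sqrt(R**2 + V**2) + 2*R*V (u(R, V) = (2*R)*V + sqrt(R**2 + V**2) = 2*R*V + sqrt(R**2 + V**2) = sqrt(R**2 + V**2) + 2*R*V)
(p*(-15))*(u(-14, 19) + 273) = (-5*(-15))*((sqrt((-14)**2 + 19**2) + 2*(-14)*19) + 273) = 75*((sqrt(196 + 361) - 532) + 273) = 75*((sqrt(557) - 532) + 273) = 75*((-532 + sqrt(557)) + 273) = 75*(-259 + sqrt(557)) = -19425 + 75*sqrt(557)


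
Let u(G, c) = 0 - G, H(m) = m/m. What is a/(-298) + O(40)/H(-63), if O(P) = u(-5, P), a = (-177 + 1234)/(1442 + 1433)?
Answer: 4282693/856750 ≈ 4.9988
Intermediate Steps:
a = 1057/2875 ≈ 0.36765
H(m) = 1
u(G, c) = -G
O(P) = 5 (O(P) = -1*(-5) = 5)
a/(-298) + O(40)/H(-63) = (1057/2875)/(-298) + 5/1 = (1057/2875)*(-1/298) + 5*1 = -1057/856750 + 5 = 4282693/856750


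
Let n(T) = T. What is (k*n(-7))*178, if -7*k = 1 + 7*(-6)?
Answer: -7298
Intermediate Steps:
k = 41/7 (k = -(1 + 7*(-6))/7 = -(1 - 42)/7 = -⅐*(-41) = 41/7 ≈ 5.8571)
(k*n(-7))*178 = ((41/7)*(-7))*178 = -41*178 = -7298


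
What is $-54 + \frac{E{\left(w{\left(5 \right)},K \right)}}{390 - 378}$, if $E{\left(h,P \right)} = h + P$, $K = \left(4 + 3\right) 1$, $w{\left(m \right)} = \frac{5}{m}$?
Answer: $- \frac{160}{3} \approx -53.333$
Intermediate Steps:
$K = 7$ ($K = 7 \cdot 1 = 7$)
$E{\left(h,P \right)} = P + h$
$-54 + \frac{E{\left(w{\left(5 \right)},K \right)}}{390 - 378} = -54 + \frac{7 + \frac{5}{5}}{390 - 378} = -54 + \frac{7 + 5 \cdot \frac{1}{5}}{12} = -54 + \frac{7 + 1}{12} = -54 + \frac{1}{12} \cdot 8 = -54 + \frac{2}{3} = - \frac{160}{3}$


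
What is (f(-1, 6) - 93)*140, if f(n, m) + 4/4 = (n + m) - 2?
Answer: -12740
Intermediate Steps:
f(n, m) = -3 + m + n (f(n, m) = -1 + ((n + m) - 2) = -1 + ((m + n) - 2) = -1 + (-2 + m + n) = -3 + m + n)
(f(-1, 6) - 93)*140 = ((-3 + 6 - 1) - 93)*140 = (2 - 93)*140 = -91*140 = -12740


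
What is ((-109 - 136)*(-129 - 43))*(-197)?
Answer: -8301580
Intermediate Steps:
((-109 - 136)*(-129 - 43))*(-197) = -245*(-172)*(-197) = 42140*(-197) = -8301580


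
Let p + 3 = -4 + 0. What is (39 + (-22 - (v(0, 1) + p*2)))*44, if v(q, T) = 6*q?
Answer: 1364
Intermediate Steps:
p = -7 (p = -3 + (-4 + 0) = -3 - 4 = -7)
(39 + (-22 - (v(0, 1) + p*2)))*44 = (39 + (-22 - (6*0 - 7*2)))*44 = (39 + (-22 - (0 - 14)))*44 = (39 + (-22 - 1*(-14)))*44 = (39 + (-22 + 14))*44 = (39 - 8)*44 = 31*44 = 1364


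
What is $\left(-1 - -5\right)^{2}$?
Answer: $16$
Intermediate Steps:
$\left(-1 - -5\right)^{2} = \left(-1 + 5\right)^{2} = 4^{2} = 16$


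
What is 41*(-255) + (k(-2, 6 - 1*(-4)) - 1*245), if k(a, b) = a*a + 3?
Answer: -10693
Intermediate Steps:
k(a, b) = 3 + a² (k(a, b) = a² + 3 = 3 + a²)
41*(-255) + (k(-2, 6 - 1*(-4)) - 1*245) = 41*(-255) + ((3 + (-2)²) - 1*245) = -10455 + ((3 + 4) - 245) = -10455 + (7 - 245) = -10455 - 238 = -10693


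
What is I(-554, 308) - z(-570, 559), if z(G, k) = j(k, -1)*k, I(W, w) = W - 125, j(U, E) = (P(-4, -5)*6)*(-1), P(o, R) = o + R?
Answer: -30865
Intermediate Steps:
P(o, R) = R + o
j(U, E) = 54 (j(U, E) = ((-5 - 4)*6)*(-1) = -9*6*(-1) = -54*(-1) = 54)
I(W, w) = -125 + W
z(G, k) = 54*k
I(-554, 308) - z(-570, 559) = (-125 - 554) - 54*559 = -679 - 1*30186 = -679 - 30186 = -30865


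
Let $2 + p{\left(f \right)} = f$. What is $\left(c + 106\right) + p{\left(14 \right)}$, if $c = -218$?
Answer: $-100$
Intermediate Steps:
$p{\left(f \right)} = -2 + f$
$\left(c + 106\right) + p{\left(14 \right)} = \left(-218 + 106\right) + \left(-2 + 14\right) = -112 + 12 = -100$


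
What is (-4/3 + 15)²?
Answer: 1681/9 ≈ 186.78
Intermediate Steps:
(-4/3 + 15)² = (41/3)² = 1681/9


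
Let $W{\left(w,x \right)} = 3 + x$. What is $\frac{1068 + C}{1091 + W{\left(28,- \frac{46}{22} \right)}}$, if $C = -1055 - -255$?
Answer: $\frac{2948}{12011} \approx 0.24544$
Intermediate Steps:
$C = -800$ ($C = -1055 + 255 = -800$)
$\frac{1068 + C}{1091 + W{\left(28,- \frac{46}{22} \right)}} = \frac{1068 - 800}{1091 + \left(3 - \frac{46}{22}\right)} = \frac{268}{1091 + \left(3 - \frac{23}{11}\right)} = \frac{268}{1091 + \frac{10}{11}} = \frac{268}{\frac{12011}{11}} = 268 \cdot \frac{11}{12011} = \frac{2948}{12011}$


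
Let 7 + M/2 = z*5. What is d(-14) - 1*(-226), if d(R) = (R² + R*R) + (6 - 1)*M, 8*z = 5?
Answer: 2317/4 ≈ 579.25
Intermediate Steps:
z = 5/8 (z = (⅛)*5 = 5/8 ≈ 0.62500)
M = -31/4 (M = -14 + 2*((5/8)*5) = -14 + 2*(25/8) = -14 + 25/4 = -31/4 ≈ -7.7500)
d(R) = -155/4 + 2*R² (d(R) = (R² + R*R) + (6 - 1)*(-31/4) = (R² + R²) + 5*(-31/4) = 2*R² - 155/4 = -155/4 + 2*R²)
d(-14) - 1*(-226) = (-155/4 + 2*(-14)²) - 1*(-226) = (-155/4 + 2*196) + 226 = (-155/4 + 392) + 226 = 1413/4 + 226 = 2317/4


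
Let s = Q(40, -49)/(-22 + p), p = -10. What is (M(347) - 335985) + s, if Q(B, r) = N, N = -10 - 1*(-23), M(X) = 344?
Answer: -10740525/32 ≈ -3.3564e+5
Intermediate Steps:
N = 13 (N = -10 + 23 = 13)
Q(B, r) = 13
s = -13/32 (s = 13/(-22 - 10) = 13/(-32) = -1/32*13 = -13/32 ≈ -0.40625)
(M(347) - 335985) + s = (344 - 335985) - 13/32 = -335641 - 13/32 = -10740525/32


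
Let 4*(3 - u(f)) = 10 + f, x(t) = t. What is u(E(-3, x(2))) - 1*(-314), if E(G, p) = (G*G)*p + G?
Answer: 1243/4 ≈ 310.75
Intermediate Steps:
E(G, p) = G + p*G² (E(G, p) = G²*p + G = p*G² + G = G + p*G²)
u(f) = ½ - f/4 (u(f) = 3 - (10 + f)/4 = 3 + (-5/2 - f/4) = ½ - f/4)
u(E(-3, x(2))) - 1*(-314) = (½ - (-3)*(1 - 3*2)/4) - 1*(-314) = (½ - (-3)*(1 - 6)/4) + 314 = (½ - (-3)*(-5)/4) + 314 = (½ - ¼*15) + 314 = (½ - 15/4) + 314 = -13/4 + 314 = 1243/4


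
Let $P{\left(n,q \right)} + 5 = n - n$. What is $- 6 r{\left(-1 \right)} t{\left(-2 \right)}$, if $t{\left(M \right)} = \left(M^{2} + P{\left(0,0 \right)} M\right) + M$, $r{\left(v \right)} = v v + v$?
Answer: $0$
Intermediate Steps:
$P{\left(n,q \right)} = -5$ ($P{\left(n,q \right)} = -5 + \left(n - n\right) = -5 + 0 = -5$)
$r{\left(v \right)} = v + v^{2}$ ($r{\left(v \right)} = v^{2} + v = v + v^{2}$)
$t{\left(M \right)} = M^{2} - 4 M$ ($t{\left(M \right)} = \left(M^{2} - 5 M\right) + M = M^{2} - 4 M$)
$- 6 r{\left(-1 \right)} t{\left(-2 \right)} = - 6 \left(- (1 - 1)\right) \left(- 2 \left(-4 - 2\right)\right) = - 6 \left(\left(-1\right) 0\right) \left(\left(-2\right) \left(-6\right)\right) = \left(-6\right) 0 \cdot 12 = 0 \cdot 12 = 0$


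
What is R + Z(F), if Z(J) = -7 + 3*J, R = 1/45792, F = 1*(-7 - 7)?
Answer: -2243807/45792 ≈ -49.000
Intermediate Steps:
F = -14 (F = 1*(-14) = -14)
R = 1/45792 ≈ 2.1838e-5
R + Z(F) = 1/45792 + (-7 + 3*(-14)) = 1/45792 + (-7 - 42) = 1/45792 - 49 = -2243807/45792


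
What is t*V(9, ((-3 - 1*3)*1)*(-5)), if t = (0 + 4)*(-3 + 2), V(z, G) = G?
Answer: -120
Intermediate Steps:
t = -4 (t = 4*(-1) = -4)
t*V(9, ((-3 - 1*3)*1)*(-5)) = -4*(-3 - 1*3)*1*(-5) = -4*(-3 - 3)*1*(-5) = -4*(-6*1)*(-5) = -(-24)*(-5) = -4*30 = -120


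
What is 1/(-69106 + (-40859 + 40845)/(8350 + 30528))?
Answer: -2777/191907363 ≈ -1.4471e-5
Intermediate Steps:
1/(-69106 + (-40859 + 40845)/(8350 + 30528)) = 1/(-69106 - 14/38878) = 1/(-69106 - 14*1/38878) = 1/(-69106 - 1/2777) = 1/(-191907363/2777) = -2777/191907363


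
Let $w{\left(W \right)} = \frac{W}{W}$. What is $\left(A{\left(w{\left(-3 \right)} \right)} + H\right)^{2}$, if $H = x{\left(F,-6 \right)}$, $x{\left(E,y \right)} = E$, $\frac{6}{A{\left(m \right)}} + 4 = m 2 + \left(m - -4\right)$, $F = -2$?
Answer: $0$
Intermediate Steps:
$w{\left(W \right)} = 1$
$A{\left(m \right)} = \frac{2}{m}$ ($A{\left(m \right)} = \frac{6}{-4 + \left(m 2 + \left(m - -4\right)\right)} = \frac{6}{-4 + \left(2 m + \left(m + 4\right)\right)} = \frac{6}{-4 + \left(2 m + \left(4 + m\right)\right)} = \frac{6}{-4 + \left(4 + 3 m\right)} = \frac{6}{3 m} = 6 \frac{1}{3 m} = \frac{2}{m}$)
$H = -2$
$\left(A{\left(w{\left(-3 \right)} \right)} + H\right)^{2} = \left(\frac{2}{1} - 2\right)^{2} = \left(2 \cdot 1 - 2\right)^{2} = \left(2 - 2\right)^{2} = 0^{2} = 0$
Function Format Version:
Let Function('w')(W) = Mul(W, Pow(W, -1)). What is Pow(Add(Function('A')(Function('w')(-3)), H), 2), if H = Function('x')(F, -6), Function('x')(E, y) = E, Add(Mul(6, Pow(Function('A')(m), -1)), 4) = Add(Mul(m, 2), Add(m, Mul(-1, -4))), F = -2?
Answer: 0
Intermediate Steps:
Function('w')(W) = 1
Function('A')(m) = Mul(2, Pow(m, -1)) (Function('A')(m) = Mul(6, Pow(Add(-4, Add(Mul(m, 2), Add(m, Mul(-1, -4)))), -1)) = Mul(6, Pow(Add(-4, Add(Mul(2, m), Add(m, 4))), -1)) = Mul(6, Pow(Add(-4, Add(Mul(2, m), Add(4, m))), -1)) = Mul(6, Pow(Add(-4, Add(4, Mul(3, m))), -1)) = Mul(6, Pow(Mul(3, m), -1)) = Mul(6, Mul(Rational(1, 3), Pow(m, -1))) = Mul(2, Pow(m, -1)))
H = -2
Pow(Add(Function('A')(Function('w')(-3)), H), 2) = Pow(Add(Mul(2, Pow(1, -1)), -2), 2) = Pow(Add(Mul(2, 1), -2), 2) = Pow(Add(2, -2), 2) = Pow(0, 2) = 0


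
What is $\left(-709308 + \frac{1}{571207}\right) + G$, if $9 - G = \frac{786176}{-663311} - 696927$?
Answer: $- \frac{4687151860358501}{378887886377} \approx -12371.0$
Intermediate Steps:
$G = \frac{462286101272}{663311}$ ($G = 9 - \left(\frac{786176}{-663311} - 696927\right) = 9 - \left(786176 \left(- \frac{1}{663311}\right) - 696927\right) = 9 - \left(- \frac{786176}{663311} - 696927\right) = 9 - - \frac{462280131473}{663311} = 9 + \frac{462280131473}{663311} = \frac{462286101272}{663311} \approx 6.9694 \cdot 10^{5}$)
$\left(-709308 + \frac{1}{571207}\right) + G = \left(-709308 + \frac{1}{571207}\right) + \frac{462286101272}{663311} = - \frac{405161694755}{571207} + \frac{462286101272}{663311} = - \frac{4687151860358501}{378887886377}$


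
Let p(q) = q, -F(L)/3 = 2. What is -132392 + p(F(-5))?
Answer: -132398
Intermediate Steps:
F(L) = -6 (F(L) = -3*2 = -6)
-132392 + p(F(-5)) = -132392 - 6 = -132398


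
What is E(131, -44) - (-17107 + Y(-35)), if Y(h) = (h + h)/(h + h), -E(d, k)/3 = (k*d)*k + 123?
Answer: -744111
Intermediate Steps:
E(d, k) = -369 - 3*d*k**2 (E(d, k) = -3*((k*d)*k + 123) = -3*((d*k)*k + 123) = -3*(d*k**2 + 123) = -3*(123 + d*k**2) = -369 - 3*d*k**2)
Y(h) = 1 (Y(h) = (2*h)/((2*h)) = (2*h)*(1/(2*h)) = 1)
E(131, -44) - (-17107 + Y(-35)) = (-369 - 3*131*(-44)**2) - (-17107 + 1) = (-369 - 3*131*1936) - 1*(-17106) = (-369 - 760848) + 17106 = -761217 + 17106 = -744111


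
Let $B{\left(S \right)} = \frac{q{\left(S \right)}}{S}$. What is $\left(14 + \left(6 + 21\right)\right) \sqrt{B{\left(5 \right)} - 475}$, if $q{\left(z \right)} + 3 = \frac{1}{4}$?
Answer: $\frac{41 i \sqrt{47555}}{10} \approx 894.09 i$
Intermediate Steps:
$q{\left(z \right)} = - \frac{11}{4}$ ($q{\left(z \right)} = -3 + \frac{1}{4} = - \frac{11}{4}$)
$B{\left(S \right)} = - \frac{11}{4 S}$
$\left(14 + \left(6 + 21\right)\right) \sqrt{B{\left(5 \right)} - 475} = \left(14 + \left(6 + 21\right)\right) \sqrt{- \frac{11}{4 \cdot 5} - 475} = \left(14 + 27\right) \sqrt{\left(- \frac{11}{4}\right) \frac{1}{5} - 475} = 41 \sqrt{- \frac{11}{20} - 475} = 41 \sqrt{- \frac{9511}{20}} = 41 \frac{i \sqrt{47555}}{10} = \frac{41 i \sqrt{47555}}{10}$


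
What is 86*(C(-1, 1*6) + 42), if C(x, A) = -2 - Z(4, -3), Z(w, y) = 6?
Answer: 2924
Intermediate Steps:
C(x, A) = -8 (C(x, A) = -2 - 1*6 = -2 - 6 = -8)
86*(C(-1, 1*6) + 42) = 86*(-8 + 42) = 86*34 = 2924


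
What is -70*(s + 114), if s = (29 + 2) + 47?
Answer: -13440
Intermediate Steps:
s = 78 (s = 31 + 47 = 78)
-70*(s + 114) = -70*(78 + 114) = -70*192 = -13440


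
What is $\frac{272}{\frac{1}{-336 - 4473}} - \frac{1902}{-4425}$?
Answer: $- \frac{1929370166}{1475} \approx -1.308 \cdot 10^{6}$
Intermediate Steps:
$\frac{272}{\frac{1}{-336 - 4473}} - \frac{1902}{-4425} = \frac{272}{\frac{1}{-4809}} - - \frac{634}{1475} = \frac{272}{- \frac{1}{4809}} + \frac{634}{1475} = 272 \left(-4809\right) + \frac{634}{1475} = -1308048 + \frac{634}{1475} = - \frac{1929370166}{1475}$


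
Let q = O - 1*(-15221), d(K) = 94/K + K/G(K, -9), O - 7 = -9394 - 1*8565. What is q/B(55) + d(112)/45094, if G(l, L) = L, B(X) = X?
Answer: -62068785551/1250005680 ≈ -49.655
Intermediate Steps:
O = -17952 (O = 7 + (-9394 - 1*8565) = 7 + (-9394 - 8565) = 7 - 17959 = -17952)
d(K) = 94/K - K/9 (d(K) = 94/K + K/(-9) = 94/K + K*(-1/9) = 94/K - K/9)
q = -2731 (q = -17952 - 1*(-15221) = -17952 + 15221 = -2731)
q/B(55) + d(112)/45094 = -2731/55 + (94/112 - 1/9*112)/45094 = -2731*1/55 + (94*(1/112) - 112/9)*(1/45094) = -2731/55 + (47/56 - 112/9)*(1/45094) = -2731/55 - 5849/504*1/45094 = -2731/55 - 5849/22727376 = -62068785551/1250005680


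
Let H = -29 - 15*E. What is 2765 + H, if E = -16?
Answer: 2976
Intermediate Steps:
H = 211 (H = -29 - 15*(-16) = -29 + 240 = 211)
2765 + H = 2765 + 211 = 2976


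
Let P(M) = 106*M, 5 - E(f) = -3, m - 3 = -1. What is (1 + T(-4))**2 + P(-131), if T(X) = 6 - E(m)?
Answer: -13885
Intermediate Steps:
m = 2 (m = 3 - 1 = 2)
E(f) = 8 (E(f) = 5 - 1*(-3) = 5 + 3 = 8)
T(X) = -2 (T(X) = 6 - 1*8 = 6 - 8 = -2)
(1 + T(-4))**2 + P(-131) = (1 - 2)**2 + 106*(-131) = (-1)**2 - 13886 = 1 - 13886 = -13885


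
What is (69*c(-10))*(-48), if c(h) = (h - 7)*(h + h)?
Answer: -1126080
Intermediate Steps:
c(h) = 2*h*(-7 + h) (c(h) = (-7 + h)*(2*h) = 2*h*(-7 + h))
(69*c(-10))*(-48) = (69*(2*(-10)*(-7 - 10)))*(-48) = (69*(2*(-10)*(-17)))*(-48) = (69*340)*(-48) = 23460*(-48) = -1126080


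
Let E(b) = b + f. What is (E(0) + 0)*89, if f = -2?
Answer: -178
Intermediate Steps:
E(b) = -2 + b (E(b) = b - 2 = -2 + b)
(E(0) + 0)*89 = ((-2 + 0) + 0)*89 = (-2 + 0)*89 = -2*89 = -178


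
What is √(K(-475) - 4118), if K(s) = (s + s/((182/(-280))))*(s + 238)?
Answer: I*√10940267/13 ≈ 254.43*I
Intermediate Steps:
K(s) = -7*s*(238 + s)/13 (K(s) = (s + s/((182*(-1/280))))*(238 + s) = (s + s/(-13/20))*(238 + s) = (s + s*(-20/13))*(238 + s) = (s - 20*s/13)*(238 + s) = (-7*s/13)*(238 + s) = -7*s*(238 + s)/13)
√(K(-475) - 4118) = √(-7/13*(-475)*(238 - 475) - 4118) = √(-7/13*(-475)*(-237) - 4118) = √(-788025/13 - 4118) = √(-841559/13) = I*√10940267/13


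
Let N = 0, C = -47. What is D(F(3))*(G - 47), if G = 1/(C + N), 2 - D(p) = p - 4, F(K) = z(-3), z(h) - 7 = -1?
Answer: 0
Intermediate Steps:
z(h) = 6 (z(h) = 7 - 1 = 6)
F(K) = 6
D(p) = 6 - p (D(p) = 2 - (p - 4) = 2 - (-4 + p) = 2 + (4 - p) = 6 - p)
G = -1/47 (G = 1/(-47 + 0) = 1/(-47) = -1/47 ≈ -0.021277)
D(F(3))*(G - 47) = (6 - 1*6)*(-1/47 - 47) = (6 - 6)*(-2210/47) = 0*(-2210/47) = 0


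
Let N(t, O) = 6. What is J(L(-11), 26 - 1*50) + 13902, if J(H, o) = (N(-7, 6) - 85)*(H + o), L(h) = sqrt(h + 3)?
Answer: 15798 - 158*I*sqrt(2) ≈ 15798.0 - 223.45*I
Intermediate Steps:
L(h) = sqrt(3 + h)
J(H, o) = -79*H - 79*o (J(H, o) = (6 - 85)*(H + o) = -79*(H + o) = -79*H - 79*o)
J(L(-11), 26 - 1*50) + 13902 = (-79*sqrt(3 - 11) - 79*(26 - 1*50)) + 13902 = (-158*I*sqrt(2) - 79*(26 - 50)) + 13902 = (-158*I*sqrt(2) - 79*(-24)) + 13902 = (-158*I*sqrt(2) + 1896) + 13902 = (1896 - 158*I*sqrt(2)) + 13902 = 15798 - 158*I*sqrt(2)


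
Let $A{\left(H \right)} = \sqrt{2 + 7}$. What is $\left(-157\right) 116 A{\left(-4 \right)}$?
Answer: $-54636$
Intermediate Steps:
$A{\left(H \right)} = 3$ ($A{\left(H \right)} = \sqrt{9} = 3$)
$\left(-157\right) 116 A{\left(-4 \right)} = \left(-157\right) 116 \cdot 3 = \left(-18212\right) 3 = -54636$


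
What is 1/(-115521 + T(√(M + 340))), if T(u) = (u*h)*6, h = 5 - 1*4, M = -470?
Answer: -38507/4448368707 - 2*I*√130/4448368707 ≈ -8.6564e-6 - 5.1263e-9*I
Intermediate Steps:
h = 1 (h = 5 - 4 = 1)
T(u) = 6*u (T(u) = (u*1)*6 = u*6 = 6*u)
1/(-115521 + T(√(M + 340))) = 1/(-115521 + 6*√(-470 + 340)) = 1/(-115521 + 6*√(-130)) = 1/(-115521 + 6*(I*√130)) = 1/(-115521 + 6*I*√130)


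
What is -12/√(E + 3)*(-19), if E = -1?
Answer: 114*√2 ≈ 161.22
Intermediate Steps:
-12/√(E + 3)*(-19) = -12/√(-1 + 3)*(-19) = -12*√2/2*(-19) = -6*√2*(-19) = 114*√2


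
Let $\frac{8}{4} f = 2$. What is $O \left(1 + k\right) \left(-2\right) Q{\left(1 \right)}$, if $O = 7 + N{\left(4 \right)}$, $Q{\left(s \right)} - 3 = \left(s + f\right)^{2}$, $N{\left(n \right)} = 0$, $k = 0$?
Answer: $-98$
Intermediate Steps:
$f = 1$ ($f = \frac{1}{2} \cdot 2 = 1$)
$Q{\left(s \right)} = 3 + \left(1 + s\right)^{2}$ ($Q{\left(s \right)} = 3 + \left(s + 1\right)^{2} = 3 + \left(1 + s\right)^{2}$)
$O = 7$ ($O = 7 + 0 = 7$)
$O \left(1 + k\right) \left(-2\right) Q{\left(1 \right)} = 7 \left(1 + 0\right) \left(-2\right) \left(3 + \left(1 + 1\right)^{2}\right) = 7 \cdot 1 \left(-2\right) \left(3 + 2^{2}\right) = 7 \left(-2\right) \left(3 + 4\right) = \left(-14\right) 7 = -98$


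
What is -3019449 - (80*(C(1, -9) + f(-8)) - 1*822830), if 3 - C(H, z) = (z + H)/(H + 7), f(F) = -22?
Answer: -2195179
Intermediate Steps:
C(H, z) = 3 - (H + z)/(7 + H) (C(H, z) = 3 - (z + H)/(H + 7) = 3 - (H + z)/(7 + H))
-3019449 - (80*(C(1, -9) + f(-8)) - 1*822830) = -3019449 - (80*((21 - 1*(-9) + 2*1)/(7 + 1) - 22) - 1*822830) = -3019449 - (80*((21 + 9 + 2)/8 - 22) - 822830) = -3019449 - (80*((1/8)*32 - 22) - 822830) = -3019449 - (80*(4 - 22) - 822830) = -3019449 - (80*(-18) - 822830) = -3019449 - (-1440 - 822830) = -3019449 - 1*(-824270) = -3019449 + 824270 = -2195179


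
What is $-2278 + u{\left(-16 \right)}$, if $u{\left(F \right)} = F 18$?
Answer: $-2566$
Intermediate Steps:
$u{\left(F \right)} = 18 F$
$-2278 + u{\left(-16 \right)} = -2278 + 18 \left(-16\right) = -2278 - 288 = -2566$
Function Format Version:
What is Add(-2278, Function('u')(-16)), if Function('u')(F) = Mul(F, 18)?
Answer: -2566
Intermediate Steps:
Function('u')(F) = Mul(18, F)
Add(-2278, Function('u')(-16)) = Add(-2278, Mul(18, -16)) = Add(-2278, -288) = -2566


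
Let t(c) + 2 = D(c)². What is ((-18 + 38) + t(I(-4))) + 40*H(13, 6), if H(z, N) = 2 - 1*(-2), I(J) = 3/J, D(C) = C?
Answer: 2857/16 ≈ 178.56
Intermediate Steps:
H(z, N) = 4 (H(z, N) = 2 + 2 = 4)
t(c) = -2 + c²
((-18 + 38) + t(I(-4))) + 40*H(13, 6) = ((-18 + 38) + (-2 + (3/(-4))²)) + 40*4 = (20 + (-2 + (3*(-¼))²)) + 160 = (20 + (-2 + (-¾)²)) + 160 = (20 + (-2 + 9/16)) + 160 = (20 - 23/16) + 160 = 297/16 + 160 = 2857/16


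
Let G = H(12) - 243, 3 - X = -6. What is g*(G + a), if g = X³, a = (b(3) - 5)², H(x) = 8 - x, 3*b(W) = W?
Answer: -168399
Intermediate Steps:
b(W) = W/3
a = 16 (a = ((⅓)*3 - 5)² = (1 - 5)² = (-4)² = 16)
X = 9 (X = 3 - 1*(-6) = 3 + 6 = 9)
G = -247 (G = (8 - 1*12) - 243 = (8 - 12) - 243 = -4 - 243 = -247)
g = 729 (g = 9³ = 729)
g*(G + a) = 729*(-247 + 16) = 729*(-231) = -168399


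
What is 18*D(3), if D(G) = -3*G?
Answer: -162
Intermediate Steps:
18*D(3) = 18*(-3*3) = 18*(-9) = -162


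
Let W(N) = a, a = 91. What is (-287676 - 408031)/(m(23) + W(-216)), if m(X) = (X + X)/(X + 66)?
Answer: -61917923/8145 ≈ -7602.0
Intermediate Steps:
W(N) = 91
m(X) = 2*X/(66 + X) (m(X) = (2*X)/(66 + X) = 2*X/(66 + X))
(-287676 - 408031)/(m(23) + W(-216)) = (-287676 - 408031)/(2*23/(66 + 23) + 91) = -695707/(2*23/89 + 91) = -695707/(2*23*(1/89) + 91) = -695707/(46/89 + 91) = -695707/8145/89 = -695707*89/8145 = -61917923/8145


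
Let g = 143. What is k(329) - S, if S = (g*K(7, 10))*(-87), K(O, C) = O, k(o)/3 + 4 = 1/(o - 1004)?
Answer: 19591874/225 ≈ 87075.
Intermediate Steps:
k(o) = -12 + 3/(-1004 + o) (k(o) = -12 + 3/(o - 1004) = -12 + 3/(-1004 + o))
S = -87087 (S = (143*7)*(-87) = 1001*(-87) = -87087)
k(329) - S = 3*(4017 - 4*329)/(-1004 + 329) - 1*(-87087) = 3*(4017 - 1316)/(-675) + 87087 = 3*(-1/675)*2701 + 87087 = -2701/225 + 87087 = 19591874/225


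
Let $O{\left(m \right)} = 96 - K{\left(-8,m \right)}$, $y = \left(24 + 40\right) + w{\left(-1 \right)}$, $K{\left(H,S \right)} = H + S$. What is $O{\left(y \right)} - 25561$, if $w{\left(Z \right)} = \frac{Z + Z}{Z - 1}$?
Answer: $-25522$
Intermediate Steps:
$w{\left(Z \right)} = \frac{2 Z}{-1 + Z}$
$y = 65$ ($y = \left(24 + 40\right) + 2 \left(-1\right) \frac{1}{-1 - 1} = 64 + 2 \left(-1\right) \frac{1}{-2} = 64 + 2 \left(-1\right) \left(- \frac{1}{2}\right) = 64 + 1 = 65$)
$O{\left(m \right)} = 104 - m$ ($O{\left(m \right)} = 96 - \left(-8 + m\right) = 104 - m$)
$O{\left(y \right)} - 25561 = \left(104 - 65\right) - 25561 = 39 - 25561 = -25522$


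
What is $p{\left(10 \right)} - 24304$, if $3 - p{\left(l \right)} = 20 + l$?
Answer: $-24331$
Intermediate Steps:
$p{\left(l \right)} = -17 - l$ ($p{\left(l \right)} = 3 - \left(20 + l\right) = -17 - l$)
$p{\left(10 \right)} - 24304 = \left(-17 - 10\right) - 24304 = -27 - 24304 = -24331$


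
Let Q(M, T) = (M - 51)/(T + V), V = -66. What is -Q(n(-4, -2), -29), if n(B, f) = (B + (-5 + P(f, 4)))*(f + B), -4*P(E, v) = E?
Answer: 0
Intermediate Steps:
P(E, v) = -E/4
n(B, f) = (B + f)*(-5 + B - f/4) (n(B, f) = (B + (-5 - f/4))*(f + B) = (-5 + B - f/4)*(B + f) = (B + f)*(-5 + B - f/4))
Q(M, T) = (-51 + M)/(-66 + T) (Q(M, T) = (M - 51)/(T - 66) = (-51 + M)/(-66 + T))
-Q(n(-4, -2), -29) = -(-51 + ((-4)**2 - 5*(-4) - 5*(-2) - 1/4*(-2)**2 + (3/4)*(-4)*(-2)))/(-66 - 29) = -(-51 + (16 + 20 + 10 - 1/4*4 + 6))/(-95) = -(-1)*(-51 + (16 + 20 + 10 - 1 + 6))/95 = -(-1)*(-51 + 51)/95 = -(-1)*0/95 = -1*0 = 0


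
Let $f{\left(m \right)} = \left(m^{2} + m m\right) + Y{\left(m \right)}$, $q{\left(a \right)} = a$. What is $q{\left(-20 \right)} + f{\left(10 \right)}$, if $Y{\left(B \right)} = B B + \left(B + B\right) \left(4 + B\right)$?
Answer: $560$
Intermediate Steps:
$Y{\left(B \right)} = B^{2} + 2 B \left(4 + B\right)$
$f{\left(m \right)} = 2 m^{2} + m \left(8 + 3 m\right)$ ($f{\left(m \right)} = \left(m^{2} + m m\right) + m \left(8 + 3 m\right) = \left(m^{2} + m^{2}\right) + m \left(8 + 3 m\right) = 2 m^{2} + m \left(8 + 3 m\right)$)
$q{\left(-20 \right)} + f{\left(10 \right)} = -20 + 10 \left(8 + 5 \cdot 10\right) = -20 + 10 \left(8 + 50\right) = -20 + 10 \cdot 58 = -20 + 580 = 560$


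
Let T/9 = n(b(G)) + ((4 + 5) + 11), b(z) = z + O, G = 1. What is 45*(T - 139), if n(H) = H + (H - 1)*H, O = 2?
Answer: 5490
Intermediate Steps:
b(z) = 2 + z (b(z) = z + 2 = 2 + z)
n(H) = H + H*(-1 + H) (n(H) = H + (-1 + H)*H = H + H*(-1 + H))
T = 261 (T = 9*((2 + 1)² + ((4 + 5) + 11)) = 9*(3² + (9 + 11)) = 9*(9 + 20) = 9*29 = 261)
45*(T - 139) = 45*(261 - 139) = 45*122 = 5490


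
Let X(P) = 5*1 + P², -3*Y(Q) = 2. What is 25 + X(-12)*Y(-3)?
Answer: -223/3 ≈ -74.333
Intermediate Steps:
Y(Q) = -⅔ (Y(Q) = -⅓*2 = -⅔)
X(P) = 5 + P²
25 + X(-12)*Y(-3) = 25 + (5 + (-12)²)*(-⅔) = 25 + (5 + 144)*(-⅔) = 25 + 149*(-⅔) = 25 - 298/3 = -223/3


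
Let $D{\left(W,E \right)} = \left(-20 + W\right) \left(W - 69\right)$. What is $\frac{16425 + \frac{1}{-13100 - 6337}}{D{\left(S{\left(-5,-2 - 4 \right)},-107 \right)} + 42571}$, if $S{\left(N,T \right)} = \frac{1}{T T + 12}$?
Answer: $\frac{245186092032}{656055979007} \approx 0.37373$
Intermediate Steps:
$S{\left(N,T \right)} = \frac{1}{12 + T^{2}}$ ($S{\left(N,T \right)} = \frac{1}{T^{2} + 12} = \frac{1}{12 + T^{2}}$)
$D{\left(W,E \right)} = \left(-69 + W\right) \left(-20 + W\right)$ ($D{\left(W,E \right)} = \left(-20 + W\right) \left(-69 + W\right) = \left(-69 + W\right) \left(-20 + W\right)$)
$\frac{16425 + \frac{1}{-13100 - 6337}}{D{\left(S{\left(-5,-2 - 4 \right)},-107 \right)} + 42571} = \frac{16425 + \frac{1}{-13100 - 6337}}{\left(1380 + \left(\frac{1}{12 + \left(-2 - 4\right)^{2}}\right)^{2} - \frac{89}{12 + \left(-2 - 4\right)^{2}}\right) + 42571} = \frac{16425 + \frac{1}{-19437}}{\left(1380 + \left(\frac{1}{12 + \left(-2 - 4\right)^{2}}\right)^{2} - \frac{89}{12 + \left(-2 - 4\right)^{2}}\right) + 42571} = \frac{16425 - \frac{1}{19437}}{\left(1380 + \left(\frac{1}{12 + \left(-6\right)^{2}}\right)^{2} - \frac{89}{12 + \left(-6\right)^{2}}\right) + 42571} = \frac{319252724}{19437 \left(\left(1380 + \left(\frac{1}{12 + 36}\right)^{2} - \frac{89}{12 + 36}\right) + 42571\right)} = \frac{319252724}{19437 \left(\left(1380 + \left(\frac{1}{48}\right)^{2} - \frac{89}{48}\right) + 42571\right)} = \frac{319252724}{19437 \left(\left(1380 + \frac{1}{2304} - \frac{89}{48}\right) + 42571\right)} = \frac{319252724}{19437 \left(\frac{3175249}{2304} + 42571\right)} = \frac{319252724}{19437 \cdot \frac{101258833}{2304}} = \frac{319252724}{19437} \cdot \frac{2304}{101258833} = \frac{245186092032}{656055979007}$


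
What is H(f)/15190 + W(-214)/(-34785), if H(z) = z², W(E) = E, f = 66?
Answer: 15477412/52838415 ≈ 0.29292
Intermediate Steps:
H(f)/15190 + W(-214)/(-34785) = 66²/15190 - 214/(-34785) = 4356*(1/15190) - 214*(-1/34785) = 2178/7595 + 214/34785 = 15477412/52838415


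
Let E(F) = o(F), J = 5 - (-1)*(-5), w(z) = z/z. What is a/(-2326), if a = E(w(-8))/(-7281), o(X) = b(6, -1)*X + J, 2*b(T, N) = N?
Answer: -1/33871212 ≈ -2.9524e-8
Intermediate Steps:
w(z) = 1
b(T, N) = N/2
J = 0 (J = 5 - 1*5 = 5 - 5 = 0)
o(X) = -X/2 (o(X) = ((1/2)*(-1))*X + 0 = -X/2 + 0 = -X/2)
E(F) = -F/2
a = 1/14562 (a = -1/2*1/(-7281) = -1/2*(-1/7281) = 1/14562 ≈ 6.8672e-5)
a/(-2326) = (1/14562)/(-2326) = (1/14562)*(-1/2326) = -1/33871212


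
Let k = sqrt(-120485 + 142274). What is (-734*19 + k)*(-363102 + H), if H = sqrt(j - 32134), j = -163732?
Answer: (13946 - 9*sqrt(269))*(363102 - I*sqrt(195866)) ≈ 5.0102e+9 - 6.1067e+6*I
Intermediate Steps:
k = 9*sqrt(269) (k = sqrt(21789) = 9*sqrt(269) ≈ 147.61)
H = I*sqrt(195866) (H = sqrt(-163732 - 32134) = sqrt(-195866) = I*sqrt(195866) ≈ 442.57*I)
(-734*19 + k)*(-363102 + H) = (-734*19 + 9*sqrt(269))*(-363102 + I*sqrt(195866)) = (-13946 + 9*sqrt(269))*(-363102 + I*sqrt(195866)) = (-363102 + I*sqrt(195866))*(-13946 + 9*sqrt(269))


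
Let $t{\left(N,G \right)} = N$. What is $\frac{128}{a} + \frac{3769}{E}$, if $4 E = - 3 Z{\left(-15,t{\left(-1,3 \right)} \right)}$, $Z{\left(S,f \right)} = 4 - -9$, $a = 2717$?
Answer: $- \frac{3150500}{8151} \approx -386.52$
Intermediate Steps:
$Z{\left(S,f \right)} = 13$ ($Z{\left(S,f \right)} = 4 + 9 = 13$)
$E = - \frac{39}{4}$ ($E = \frac{\left(-3\right) 13}{4} = \frac{1}{4} \left(-39\right) = - \frac{39}{4} \approx -9.75$)
$\frac{128}{a} + \frac{3769}{E} = \frac{128}{2717} + \frac{3769}{- \frac{39}{4}} = 128 \cdot \frac{1}{2717} + 3769 \left(- \frac{4}{39}\right) = \frac{128}{2717} - \frac{15076}{39} = - \frac{3150500}{8151}$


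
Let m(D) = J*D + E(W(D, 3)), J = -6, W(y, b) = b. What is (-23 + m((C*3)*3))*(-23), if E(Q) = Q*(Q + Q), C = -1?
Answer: -1127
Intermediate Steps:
E(Q) = 2*Q² (E(Q) = Q*(2*Q) = 2*Q²)
m(D) = 18 - 6*D (m(D) = -6*D + 2*3² = -6*D + 2*9 = -6*D + 18 = 18 - 6*D)
(-23 + m((C*3)*3))*(-23) = (-23 + (18 - 6*(-1*3)*3))*(-23) = (-23 + (18 - (-18)*3))*(-23) = (-23 + (18 - 6*(-9)))*(-23) = (-23 + (18 + 54))*(-23) = (-23 + 72)*(-23) = 49*(-23) = -1127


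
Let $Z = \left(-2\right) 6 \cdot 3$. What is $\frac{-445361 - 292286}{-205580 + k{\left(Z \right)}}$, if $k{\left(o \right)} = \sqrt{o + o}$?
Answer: $\frac{37911367565}{10565784118} + \frac{2212941 i \sqrt{2}}{21131568236} \approx 3.5881 + 0.0001481 i$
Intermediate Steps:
$Z = -36$ ($Z = \left(-12\right) 3 = -36$)
$k{\left(o \right)} = \sqrt{2} \sqrt{o}$ ($k{\left(o \right)} = \sqrt{2 o} = \sqrt{2} \sqrt{o}$)
$\frac{-445361 - 292286}{-205580 + k{\left(Z \right)}} = \frac{-445361 - 292286}{-205580 + \sqrt{2} \sqrt{-36}} = - \frac{737647}{-205580 + \sqrt{2} \cdot 6 i} = - \frac{737647}{-205580 + 6 i \sqrt{2}}$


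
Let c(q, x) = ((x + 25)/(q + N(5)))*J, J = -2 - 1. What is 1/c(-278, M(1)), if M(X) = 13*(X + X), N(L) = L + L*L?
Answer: 248/153 ≈ 1.6209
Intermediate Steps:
N(L) = L + L²
J = -3
M(X) = 26*X (M(X) = 13*(2*X) = 26*X)
c(q, x) = -3*(25 + x)/(30 + q) (c(q, x) = ((x + 25)/(q + 5*(1 + 5)))*(-3) = ((25 + x)/(q + 5*6))*(-3) = ((25 + x)/(q + 30))*(-3) = ((25 + x)/(30 + q))*(-3) = -3*(25 + x)/(30 + q))
1/c(-278, M(1)) = 1/(3*(-25 - 26)/(30 - 278)) = 1/(3*(-25 - 1*26)/(-248)) = 1/(3*(-1/248)*(-25 - 26)) = 1/(3*(-1/248)*(-51)) = 1/(153/248) = 248/153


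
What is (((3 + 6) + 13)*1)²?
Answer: 484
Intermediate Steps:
(((3 + 6) + 13)*1)² = ((9 + 13)*1)² = (22*1)² = 22² = 484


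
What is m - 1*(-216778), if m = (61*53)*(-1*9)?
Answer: 187681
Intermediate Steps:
m = -29097 (m = 3233*(-9) = -29097)
m - 1*(-216778) = -29097 - 1*(-216778) = -29097 + 216778 = 187681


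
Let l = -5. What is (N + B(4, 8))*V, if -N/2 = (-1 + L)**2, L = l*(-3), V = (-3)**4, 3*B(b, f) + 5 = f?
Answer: -31671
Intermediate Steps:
B(b, f) = -5/3 + f/3
V = 81
L = 15 (L = -5*(-3) = 15)
N = -392 (N = -2*(-1 + 15)**2 = -2*14**2 = -2*196 = -392)
(N + B(4, 8))*V = (-392 + (-5/3 + (1/3)*8))*81 = (-392 + (-5/3 + 8/3))*81 = (-392 + 1)*81 = -391*81 = -31671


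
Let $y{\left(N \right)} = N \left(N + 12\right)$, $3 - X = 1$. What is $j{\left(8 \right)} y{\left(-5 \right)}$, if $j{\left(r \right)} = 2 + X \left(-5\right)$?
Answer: $280$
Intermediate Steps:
$X = 2$ ($X = 3 - 1 = 2$)
$y{\left(N \right)} = N \left(12 + N\right)$
$j{\left(r \right)} = -8$ ($j{\left(r \right)} = 2 + 2 \left(-5\right) = 2 - 10 = -8$)
$j{\left(8 \right)} y{\left(-5 \right)} = - 8 \left(- 5 \left(12 - 5\right)\right) = - 8 \left(\left(-5\right) 7\right) = \left(-8\right) \left(-35\right) = 280$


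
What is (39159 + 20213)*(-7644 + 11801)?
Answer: 246809404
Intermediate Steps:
(39159 + 20213)*(-7644 + 11801) = 59372*4157 = 246809404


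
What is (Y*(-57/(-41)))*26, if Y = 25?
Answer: 37050/41 ≈ 903.66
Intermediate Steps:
(Y*(-57/(-41)))*26 = (25*(-57/(-41)))*26 = (25*(-57*(-1/41)))*26 = (25*(57/41))*26 = (1425/41)*26 = 37050/41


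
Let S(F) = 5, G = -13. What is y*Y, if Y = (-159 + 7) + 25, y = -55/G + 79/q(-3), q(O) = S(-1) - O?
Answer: -186309/104 ≈ -1791.4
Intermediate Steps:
q(O) = 5 - O
y = 1467/104 (y = -55/(-13) + 79/(5 - 1*(-3)) = -55*(-1/13) + 79/(5 + 3) = 55/13 + 79/8 = 1467/104 ≈ 14.106)
Y = -127 (Y = -152 + 25 = -127)
y*Y = (1467/104)*(-127) = -186309/104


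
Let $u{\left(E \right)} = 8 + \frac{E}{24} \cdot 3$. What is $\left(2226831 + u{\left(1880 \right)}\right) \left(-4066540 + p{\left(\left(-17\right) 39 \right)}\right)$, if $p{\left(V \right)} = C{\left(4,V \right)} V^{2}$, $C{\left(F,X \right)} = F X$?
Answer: $-2605239022317072$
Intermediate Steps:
$u{\left(E \right)} = 8 + \frac{E}{8}$ ($u{\left(E \right)} = 8 + E \frac{1}{24} \cdot 3 = 8 + \frac{E}{24} \cdot 3 = 8 + \frac{E}{8}$)
$p{\left(V \right)} = 4 V^{3}$ ($p{\left(V \right)} = 4 V V^{2} = 4 V^{3}$)
$\left(2226831 + u{\left(1880 \right)}\right) \left(-4066540 + p{\left(\left(-17\right) 39 \right)}\right) = \left(2226831 + \left(8 + \frac{1}{8} \cdot 1880\right)\right) \left(-4066540 + 4 \left(\left(-17\right) 39\right)^{3}\right) = \left(2226831 + \left(8 + 235\right)\right) \left(-4066540 + 4 \left(-663\right)^{3}\right) = \left(2226831 + 243\right) \left(-4066540 + 4 \left(-291434247\right)\right) = 2227074 \left(-4066540 - 1165736988\right) = 2227074 \left(-1169803528\right) = -2605239022317072$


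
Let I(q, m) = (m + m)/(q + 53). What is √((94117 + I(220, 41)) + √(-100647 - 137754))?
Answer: √(7014468279 + 223587*I*√26489)/273 ≈ 306.79 + 0.79577*I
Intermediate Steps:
I(q, m) = 2*m/(53 + q) (I(q, m) = (2*m)/(53 + q) = 2*m/(53 + q))
√((94117 + I(220, 41)) + √(-100647 - 137754)) = √((94117 + 2*41/(53 + 220)) + √(-100647 - 137754)) = √((94117 + 2*41/273) + √(-238401)) = √((94117 + 2*41*(1/273)) + 3*I*√26489) = √((94117 + 82/273) + 3*I*√26489) = √(25694023/273 + 3*I*√26489)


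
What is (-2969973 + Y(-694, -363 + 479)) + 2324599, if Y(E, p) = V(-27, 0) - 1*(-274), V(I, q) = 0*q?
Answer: -645100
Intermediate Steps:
V(I, q) = 0
Y(E, p) = 274 (Y(E, p) = 0 - 1*(-274) = 0 + 274 = 274)
(-2969973 + Y(-694, -363 + 479)) + 2324599 = (-2969973 + 274) + 2324599 = -2969699 + 2324599 = -645100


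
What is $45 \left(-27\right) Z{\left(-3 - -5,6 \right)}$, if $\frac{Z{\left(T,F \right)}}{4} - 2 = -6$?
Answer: $19440$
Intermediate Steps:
$Z{\left(T,F \right)} = -16$ ($Z{\left(T,F \right)} = 8 + 4 \left(-6\right) = 8 - 24 = -16$)
$45 \left(-27\right) Z{\left(-3 - -5,6 \right)} = 45 \left(-27\right) \left(-16\right) = \left(-1215\right) \left(-16\right) = 19440$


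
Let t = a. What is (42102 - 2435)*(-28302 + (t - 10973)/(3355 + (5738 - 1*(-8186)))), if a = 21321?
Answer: -19397952769970/17279 ≈ -1.1226e+9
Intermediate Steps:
t = 21321
(42102 - 2435)*(-28302 + (t - 10973)/(3355 + (5738 - 1*(-8186)))) = (42102 - 2435)*(-28302 + (21321 - 10973)/(3355 + (5738 - 1*(-8186)))) = 39667*(-28302 + 10348/(3355 + (5738 + 8186))) = 39667*(-28302 + 10348/(3355 + 13924)) = 39667*(-28302 + 10348/17279) = 39667*(-489019910/17279) = -19397952769970/17279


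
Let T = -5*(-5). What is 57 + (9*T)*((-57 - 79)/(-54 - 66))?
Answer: 312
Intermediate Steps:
T = 25
57 + (9*T)*((-57 - 79)/(-54 - 66)) = 57 + (9*25)*((-57 - 79)/(-54 - 66)) = 57 + 225*(-136/(-120)) = 57 + 225*(-136*(-1/120)) = 57 + 225*(17/15) = 57 + 255 = 312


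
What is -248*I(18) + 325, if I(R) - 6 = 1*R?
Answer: -5627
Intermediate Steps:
I(R) = 6 + R (I(R) = 6 + 1*R = 6 + R)
-248*I(18) + 325 = -248*(6 + 18) + 325 = -248*24 + 325 = -5952 + 325 = -5627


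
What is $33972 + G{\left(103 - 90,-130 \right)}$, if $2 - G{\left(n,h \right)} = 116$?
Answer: $33858$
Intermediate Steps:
$G{\left(n,h \right)} = -114$ ($G{\left(n,h \right)} = 2 - 116 = -114$)
$33972 + G{\left(103 - 90,-130 \right)} = 33972 - 114 = 33858$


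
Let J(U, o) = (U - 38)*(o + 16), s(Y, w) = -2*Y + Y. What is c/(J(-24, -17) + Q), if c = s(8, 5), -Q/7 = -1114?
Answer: -2/1965 ≈ -0.0010178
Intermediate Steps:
s(Y, w) = -Y
Q = 7798 (Q = -7*(-1114) = 7798)
J(U, o) = (-38 + U)*(16 + o)
c = -8 (c = -1*8 = -8)
c/(J(-24, -17) + Q) = -8/((-608 - 38*(-17) + 16*(-24) - 24*(-17)) + 7798) = -8/((-608 + 646 - 384 + 408) + 7798) = -8/(62 + 7798) = -8/7860 = (1/7860)*(-8) = -2/1965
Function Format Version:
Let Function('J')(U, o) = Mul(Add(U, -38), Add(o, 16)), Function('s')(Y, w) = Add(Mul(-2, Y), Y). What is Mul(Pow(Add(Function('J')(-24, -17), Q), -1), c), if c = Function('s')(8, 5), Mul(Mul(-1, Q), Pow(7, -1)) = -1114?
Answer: Rational(-2, 1965) ≈ -0.0010178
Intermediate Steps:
Function('s')(Y, w) = Mul(-1, Y)
Q = 7798 (Q = Mul(-7, -1114) = 7798)
Function('J')(U, o) = Mul(Add(-38, U), Add(16, o))
c = -8 (c = Mul(-1, 8) = -8)
Mul(Pow(Add(Function('J')(-24, -17), Q), -1), c) = Mul(Pow(Add(Add(-608, Mul(-38, -17), Mul(16, -24), Mul(-24, -17)), 7798), -1), -8) = Mul(Pow(Add(Add(-608, 646, -384, 408), 7798), -1), -8) = Mul(Pow(Add(62, 7798), -1), -8) = Mul(Pow(7860, -1), -8) = Mul(Rational(1, 7860), -8) = Rational(-2, 1965)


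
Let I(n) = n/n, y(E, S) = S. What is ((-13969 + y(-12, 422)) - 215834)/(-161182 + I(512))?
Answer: 229381/161181 ≈ 1.4231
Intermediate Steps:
I(n) = 1
((-13969 + y(-12, 422)) - 215834)/(-161182 + I(512)) = ((-13969 + 422) - 215834)/(-161182 + 1) = (-13547 - 215834)/(-161181) = -229381*(-1/161181) = 229381/161181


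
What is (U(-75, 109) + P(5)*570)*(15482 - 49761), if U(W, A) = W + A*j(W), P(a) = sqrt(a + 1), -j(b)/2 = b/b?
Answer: 10043747 - 19539030*sqrt(6) ≈ -3.7817e+7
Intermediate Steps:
j(b) = -2 (j(b) = -2*b/b = -2*1 = -2)
P(a) = sqrt(1 + a)
U(W, A) = W - 2*A (U(W, A) = W + A*(-2) = W - 2*A)
(U(-75, 109) + P(5)*570)*(15482 - 49761) = ((-75 - 2*109) + sqrt(1 + 5)*570)*(15482 - 49761) = ((-75 - 218) + sqrt(6)*570)*(-34279) = (-293 + 570*sqrt(6))*(-34279) = 10043747 - 19539030*sqrt(6)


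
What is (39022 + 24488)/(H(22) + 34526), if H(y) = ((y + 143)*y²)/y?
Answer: 31755/19078 ≈ 1.6645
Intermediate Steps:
H(y) = y*(143 + y) (H(y) = ((143 + y)*y²)/y = (y²*(143 + y))/y = y*(143 + y))
(39022 + 24488)/(H(22) + 34526) = (39022 + 24488)/(22*(143 + 22) + 34526) = 63510/(22*165 + 34526) = 63510/(3630 + 34526) = 63510/38156 = 63510*(1/38156) = 31755/19078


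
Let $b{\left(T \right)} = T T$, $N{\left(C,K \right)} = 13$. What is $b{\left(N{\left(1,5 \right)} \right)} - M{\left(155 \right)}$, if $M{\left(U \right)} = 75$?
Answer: $94$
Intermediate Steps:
$b{\left(T \right)} = T^{2}$
$b{\left(N{\left(1,5 \right)} \right)} - M{\left(155 \right)} = 13^{2} - 75 = 169 - 75 = 94$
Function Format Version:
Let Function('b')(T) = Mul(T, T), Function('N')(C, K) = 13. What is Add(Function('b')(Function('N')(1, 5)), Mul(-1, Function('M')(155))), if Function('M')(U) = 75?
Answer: 94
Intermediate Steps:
Function('b')(T) = Pow(T, 2)
Add(Function('b')(Function('N')(1, 5)), Mul(-1, Function('M')(155))) = Add(Pow(13, 2), Mul(-1, 75)) = Add(169, -75) = 94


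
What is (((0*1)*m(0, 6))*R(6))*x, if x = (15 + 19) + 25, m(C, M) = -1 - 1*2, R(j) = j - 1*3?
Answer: 0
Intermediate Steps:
R(j) = -3 + j (R(j) = j - 3 = -3 + j)
m(C, M) = -3 (m(C, M) = -1 - 2 = -3)
x = 59 (x = 34 + 25 = 59)
(((0*1)*m(0, 6))*R(6))*x = (((0*1)*(-3))*(-3 + 6))*59 = ((0*(-3))*3)*59 = (0*3)*59 = 0*59 = 0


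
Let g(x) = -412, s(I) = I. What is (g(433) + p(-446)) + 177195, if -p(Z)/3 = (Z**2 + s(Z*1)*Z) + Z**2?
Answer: -1613461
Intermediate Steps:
p(Z) = -9*Z**2 (p(Z) = -3*((Z**2 + (Z*1)*Z) + Z**2) = -3*((Z**2 + Z*Z) + Z**2) = -3*((Z**2 + Z**2) + Z**2) = -3*(2*Z**2 + Z**2) = -9*Z**2)
(g(433) + p(-446)) + 177195 = (-412 - 9*(-446)**2) + 177195 = (-412 - 9*198916) + 177195 = (-412 - 1790244) + 177195 = -1790656 + 177195 = -1613461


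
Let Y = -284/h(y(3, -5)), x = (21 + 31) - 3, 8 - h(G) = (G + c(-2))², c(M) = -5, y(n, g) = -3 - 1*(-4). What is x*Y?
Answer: 3479/2 ≈ 1739.5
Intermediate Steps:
y(n, g) = 1 (y(n, g) = -3 + 4 = 1)
h(G) = 8 - (-5 + G)² (h(G) = 8 - (G - 5)² = 8 - (-5 + G)²)
x = 49 (x = 52 - 3 = 49)
Y = 71/2 (Y = -284/(8 - (-5 + 1)²) = -284/(8 - 1*(-4)²) = -284/(8 - 1*16) = -284/(8 - 16) = -284/(-8) = -284*(-⅛) = 71/2 ≈ 35.500)
x*Y = 49*(71/2) = 3479/2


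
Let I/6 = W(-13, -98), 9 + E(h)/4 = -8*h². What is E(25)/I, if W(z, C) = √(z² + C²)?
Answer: -10018*√9773/29319 ≈ -33.779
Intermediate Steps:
E(h) = -36 - 32*h² (E(h) = -36 + 4*(-8*h²) = -36 - 32*h²)
W(z, C) = √(C² + z²)
I = 6*√9773 (I = 6*√((-98)² + (-13)²) = 6*√(9604 + 169) = 6*√9773 ≈ 593.15)
E(25)/I = (-36 - 32*25²)/((6*√9773)) = (-36 - 32*625)*(√9773/58638) = (-36 - 20000)*(√9773/58638) = -10018*√9773/29319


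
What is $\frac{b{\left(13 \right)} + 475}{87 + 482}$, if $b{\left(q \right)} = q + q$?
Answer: $\frac{501}{569} \approx 0.88049$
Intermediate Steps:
$b{\left(q \right)} = 2 q$
$\frac{b{\left(13 \right)} + 475}{87 + 482} = \frac{2 \cdot 13 + 475}{87 + 482} = \frac{26 + 475}{569} = 501 \cdot \frac{1}{569} = \frac{501}{569}$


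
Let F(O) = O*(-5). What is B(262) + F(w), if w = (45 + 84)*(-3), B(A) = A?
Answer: 2197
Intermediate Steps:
w = -387 (w = 129*(-3) = -387)
F(O) = -5*O
B(262) + F(w) = 262 - 5*(-387) = 262 + 1935 = 2197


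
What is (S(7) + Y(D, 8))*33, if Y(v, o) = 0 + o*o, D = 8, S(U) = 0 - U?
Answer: 1881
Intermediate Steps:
S(U) = -U
Y(v, o) = o² (Y(v, o) = 0 + o² = o²)
(S(7) + Y(D, 8))*33 = (-1*7 + 8²)*33 = (-7 + 64)*33 = 57*33 = 1881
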